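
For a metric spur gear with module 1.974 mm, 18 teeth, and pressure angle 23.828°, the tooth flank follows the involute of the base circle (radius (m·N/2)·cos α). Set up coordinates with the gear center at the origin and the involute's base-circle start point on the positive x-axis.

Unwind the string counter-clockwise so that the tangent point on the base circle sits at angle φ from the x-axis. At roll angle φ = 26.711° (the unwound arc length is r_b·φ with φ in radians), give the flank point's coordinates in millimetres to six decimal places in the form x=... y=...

x=17.922913 y=0.537045

pitch radius r_p = m·N/2 = 1.974·18/2 = 17.766000
base radius r_b = r_p·cos α = 17.766000·cos 23.828° = 16.251668
roll angle φ = 26.711° = 0.46619490 rad
x = r_b·(cos φ + φ·sin φ) = 16.251668·(0.89328511 + 0.46619490·0.44949051) = 17.922913
y = r_b·(sin φ − φ·cos φ) = 16.251668·(0.44949051 − 0.46619490·0.89328511) = 0.537045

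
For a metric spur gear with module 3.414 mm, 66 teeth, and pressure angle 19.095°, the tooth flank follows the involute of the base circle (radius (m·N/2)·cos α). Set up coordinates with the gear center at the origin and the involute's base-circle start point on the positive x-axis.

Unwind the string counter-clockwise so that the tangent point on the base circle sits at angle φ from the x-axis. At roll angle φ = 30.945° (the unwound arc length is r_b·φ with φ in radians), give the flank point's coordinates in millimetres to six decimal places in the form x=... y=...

pitch radius r_p = m·N/2 = 3.414·66/2 = 112.662000
base radius r_b = r_p·cos α = 112.662000·cos 19.095° = 106.463051
roll angle φ = 30.945° = 0.54009214 rad
x = r_b·(cos φ + φ·sin φ) = 106.463051·(0.85766131 + 0.54009214·0.51421502) = 120.876529
y = r_b·(sin φ − φ·cos φ) = 106.463051·(0.51421502 − 0.54009214·0.85766131) = 5.429497

x=120.876529 y=5.429497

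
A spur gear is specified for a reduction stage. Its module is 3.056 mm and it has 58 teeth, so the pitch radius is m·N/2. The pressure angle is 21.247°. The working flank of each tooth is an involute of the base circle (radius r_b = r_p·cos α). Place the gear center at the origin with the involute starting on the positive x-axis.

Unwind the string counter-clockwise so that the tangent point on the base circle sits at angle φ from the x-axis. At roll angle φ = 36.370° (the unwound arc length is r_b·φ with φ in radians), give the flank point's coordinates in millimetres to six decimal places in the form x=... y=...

pitch radius r_p = m·N/2 = 3.056·58/2 = 88.624000
base radius r_b = r_p·cos α = 88.624000·cos 21.247° = 82.599947
roll angle φ = 36.370° = 0.63477625 rad
x = r_b·(cos φ + φ·sin φ) = 82.599947·(0.80520440 + 0.63477625·0.59299736) = 97.602166
y = r_b·(sin φ − φ·cos φ) = 82.599947·(0.59299736 − 0.63477625·0.80520440) = 6.762684

x=97.602166 y=6.762684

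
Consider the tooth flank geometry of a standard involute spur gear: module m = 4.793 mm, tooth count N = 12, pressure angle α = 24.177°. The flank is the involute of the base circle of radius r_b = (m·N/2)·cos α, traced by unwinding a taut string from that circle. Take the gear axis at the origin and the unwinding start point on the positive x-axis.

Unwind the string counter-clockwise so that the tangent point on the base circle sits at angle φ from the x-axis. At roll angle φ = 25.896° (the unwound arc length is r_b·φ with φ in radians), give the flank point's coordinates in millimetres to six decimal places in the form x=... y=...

pitch radius r_p = m·N/2 = 4.793·12/2 = 28.758000
base radius r_b = r_p·cos α = 28.758000·cos 24.177° = 26.235480
roll angle φ = 25.896° = 0.45197046 rad
x = r_b·(cos φ + φ·sin φ) = 26.235480·(0.89958827 + 0.45197046·0.43673899) = 28.779834
y = r_b·(sin φ − φ·cos φ) = 26.235480·(0.43673899 − 0.45197046·0.89958827) = 0.791043

x=28.779834 y=0.791043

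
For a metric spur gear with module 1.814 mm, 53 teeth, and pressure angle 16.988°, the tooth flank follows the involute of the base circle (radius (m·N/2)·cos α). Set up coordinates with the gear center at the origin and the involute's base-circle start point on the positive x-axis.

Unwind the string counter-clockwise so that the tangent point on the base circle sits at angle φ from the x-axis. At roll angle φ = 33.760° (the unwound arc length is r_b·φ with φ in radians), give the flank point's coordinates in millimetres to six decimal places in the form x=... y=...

x=53.274652 y=3.027414

pitch radius r_p = m·N/2 = 1.814·53/2 = 48.071000
base radius r_b = r_p·cos α = 48.071000·cos 16.988° = 45.973469
roll angle φ = 33.760° = 0.58922316 rad
x = r_b·(cos φ + φ·sin φ) = 45.973469·(0.83137263 + 0.58922316·0.55571534) = 53.274652
y = r_b·(sin φ − φ·cos φ) = 45.973469·(0.55571534 − 0.58922316·0.83137263) = 3.027414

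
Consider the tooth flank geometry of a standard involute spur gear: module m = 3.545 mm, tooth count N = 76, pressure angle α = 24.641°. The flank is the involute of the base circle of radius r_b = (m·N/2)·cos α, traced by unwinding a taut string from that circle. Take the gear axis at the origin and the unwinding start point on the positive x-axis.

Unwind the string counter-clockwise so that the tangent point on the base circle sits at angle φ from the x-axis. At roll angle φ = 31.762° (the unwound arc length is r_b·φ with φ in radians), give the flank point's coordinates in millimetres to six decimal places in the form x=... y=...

pitch radius r_p = m·N/2 = 3.545·76/2 = 134.710000
base radius r_b = r_p·cos α = 134.710000·cos 24.641° = 122.443037
roll angle φ = 31.762° = 0.55435148 rad
x = r_b·(cos φ + φ·sin φ) = 122.443037·(0.85024200 + 0.55435148·0.52639201) = 139.835848
y = r_b·(sin φ − φ·cos φ) = 122.443037·(0.52639201 − 0.55435148·0.85024200) = 6.741604

x=139.835848 y=6.741604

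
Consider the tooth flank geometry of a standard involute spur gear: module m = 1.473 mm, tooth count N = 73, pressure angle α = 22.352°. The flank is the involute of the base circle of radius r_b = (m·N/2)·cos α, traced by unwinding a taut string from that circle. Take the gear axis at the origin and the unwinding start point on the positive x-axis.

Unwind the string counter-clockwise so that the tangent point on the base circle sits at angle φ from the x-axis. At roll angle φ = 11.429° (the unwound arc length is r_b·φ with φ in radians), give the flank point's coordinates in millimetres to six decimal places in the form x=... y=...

x=50.704354 y=0.131033

pitch radius r_p = m·N/2 = 1.473·73/2 = 53.764500
base radius r_b = r_p·cos α = 53.764500·cos 22.352° = 49.724902
roll angle φ = 11.429° = 0.19947368 rad
x = r_b·(cos φ + φ·sin φ) = 49.724902·(0.98017101 + 0.19947368·0.19815347) = 50.704354
y = r_b·(sin φ − φ·cos φ) = 49.724902·(0.19815347 − 0.19947368·0.98017101) = 0.131033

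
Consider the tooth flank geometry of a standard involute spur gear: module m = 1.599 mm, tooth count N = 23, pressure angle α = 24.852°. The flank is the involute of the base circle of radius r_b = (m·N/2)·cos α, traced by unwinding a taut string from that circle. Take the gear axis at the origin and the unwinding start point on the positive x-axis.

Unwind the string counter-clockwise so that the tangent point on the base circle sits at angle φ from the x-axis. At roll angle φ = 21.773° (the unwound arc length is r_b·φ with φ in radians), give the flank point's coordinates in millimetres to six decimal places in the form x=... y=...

pitch radius r_p = m·N/2 = 1.599·23/2 = 18.388500
base radius r_b = r_p·cos α = 18.388500·cos 24.852° = 16.685659
roll angle φ = 21.773° = 0.38001054 rad
x = r_b·(cos φ + φ·sin φ) = 16.685659·(0.92866073 + 0.38001054·0.37093026) = 17.847284
y = r_b·(sin φ − φ·cos φ) = 16.685659·(0.37093026 − 0.38001054·0.92866073) = 0.300832

x=17.847284 y=0.300832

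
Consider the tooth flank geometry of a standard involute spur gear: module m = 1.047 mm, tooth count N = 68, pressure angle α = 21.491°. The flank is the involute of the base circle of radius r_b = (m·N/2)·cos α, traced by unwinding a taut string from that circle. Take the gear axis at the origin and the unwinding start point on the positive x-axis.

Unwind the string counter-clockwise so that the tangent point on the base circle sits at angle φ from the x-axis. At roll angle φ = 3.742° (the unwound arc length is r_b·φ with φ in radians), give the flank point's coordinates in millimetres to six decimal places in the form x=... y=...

x=33.193620 y=0.003074

pitch radius r_p = m·N/2 = 1.047·68/2 = 35.598000
base radius r_b = r_p·cos α = 35.598000·cos 21.491° = 33.123054
roll angle φ = 3.742° = 0.06531022 rad
x = r_b·(cos φ + φ·sin φ) = 33.123054·(0.99786805 + 0.06531022·0.06526380) = 33.193620
y = r_b·(sin φ − φ·cos φ) = 33.123054·(0.06526380 − 0.06531022·0.99786805) = 0.003074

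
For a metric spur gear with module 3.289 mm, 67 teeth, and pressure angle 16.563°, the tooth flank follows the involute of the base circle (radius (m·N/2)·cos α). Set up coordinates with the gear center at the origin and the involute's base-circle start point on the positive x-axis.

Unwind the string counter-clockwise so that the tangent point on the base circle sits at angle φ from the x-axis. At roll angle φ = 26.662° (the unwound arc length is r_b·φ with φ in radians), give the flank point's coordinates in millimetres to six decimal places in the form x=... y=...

x=116.432544 y=3.471038

pitch radius r_p = m·N/2 = 3.289·67/2 = 110.181500
base radius r_b = r_p·cos α = 110.181500·cos 16.563° = 105.609724
roll angle φ = 26.662° = 0.46533969 rad
x = r_b·(cos φ + φ·sin φ) = 105.609724·(0.89366919 + 0.46533969·0.44872639) = 116.432544
y = r_b·(sin φ − φ·cos φ) = 105.609724·(0.44872639 − 0.46533969·0.89366919) = 3.471038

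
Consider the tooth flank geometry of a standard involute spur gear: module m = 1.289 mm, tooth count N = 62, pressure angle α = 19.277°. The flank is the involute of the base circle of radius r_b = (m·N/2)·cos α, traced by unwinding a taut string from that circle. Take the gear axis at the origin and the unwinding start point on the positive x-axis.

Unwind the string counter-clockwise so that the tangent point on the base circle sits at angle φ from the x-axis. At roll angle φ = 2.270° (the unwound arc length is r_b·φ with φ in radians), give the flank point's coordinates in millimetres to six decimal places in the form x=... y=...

x=37.748232 y=0.000782

pitch radius r_p = m·N/2 = 1.289·62/2 = 39.959000
base radius r_b = r_p·cos α = 39.959000·cos 19.277° = 37.718641
roll angle φ = 2.270° = 0.03961897 rad
x = r_b·(cos φ + φ·sin φ) = 37.718641·(0.99921527 + 0.03961897·0.03960861) = 37.748232
y = r_b·(sin φ − φ·cos φ) = 37.718641·(0.03960861 − 0.03961897·0.99921527) = 0.000782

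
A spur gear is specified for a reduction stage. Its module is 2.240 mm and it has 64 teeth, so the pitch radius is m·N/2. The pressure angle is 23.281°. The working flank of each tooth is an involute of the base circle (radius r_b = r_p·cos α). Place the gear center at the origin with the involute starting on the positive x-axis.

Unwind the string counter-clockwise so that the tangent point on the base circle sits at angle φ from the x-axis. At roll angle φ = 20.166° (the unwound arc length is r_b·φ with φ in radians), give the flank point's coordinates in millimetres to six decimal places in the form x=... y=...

pitch radius r_p = m·N/2 = 2.240·64/2 = 71.680000
base radius r_b = r_p·cos α = 71.680000·cos 23.281° = 65.843635
roll angle φ = 20.166° = 0.35196310 rad
x = r_b·(cos φ + φ·sin φ) = 65.843635·(0.93869776 + 0.35196310·0.34474123) = 69.796489
y = r_b·(sin φ − φ·cos φ) = 65.843635·(0.34474123 − 0.35196310·0.93869776) = 0.945136

x=69.796489 y=0.945136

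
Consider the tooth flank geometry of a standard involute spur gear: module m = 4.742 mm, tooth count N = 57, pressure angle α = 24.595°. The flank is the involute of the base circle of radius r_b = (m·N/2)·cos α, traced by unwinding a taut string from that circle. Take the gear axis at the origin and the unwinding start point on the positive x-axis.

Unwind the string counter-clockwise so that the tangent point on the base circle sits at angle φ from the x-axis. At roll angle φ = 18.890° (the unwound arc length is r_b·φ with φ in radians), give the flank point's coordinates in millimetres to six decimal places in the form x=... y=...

x=129.383703 y=1.452042

pitch radius r_p = m·N/2 = 4.742·57/2 = 135.147000
base radius r_b = r_p·cos α = 135.147000·cos 24.595° = 122.885441
roll angle φ = 18.890° = 0.32969270 rad
x = r_b·(cos φ + φ·sin φ) = 122.885441·(0.94614188 + 0.32969270·0.32375229) = 129.383703
y = r_b·(sin φ − φ·cos φ) = 122.885441·(0.32375229 − 0.32969270·0.94614188) = 1.452042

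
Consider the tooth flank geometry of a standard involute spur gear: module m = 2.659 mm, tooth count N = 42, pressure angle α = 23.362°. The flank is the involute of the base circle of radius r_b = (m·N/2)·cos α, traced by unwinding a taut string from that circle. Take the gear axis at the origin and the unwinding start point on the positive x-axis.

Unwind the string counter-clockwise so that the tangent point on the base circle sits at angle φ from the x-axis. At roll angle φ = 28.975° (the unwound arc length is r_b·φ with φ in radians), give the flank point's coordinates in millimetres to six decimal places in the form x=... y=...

x=57.402843 y=2.153884

pitch radius r_p = m·N/2 = 2.659·42/2 = 55.839000
base radius r_b = r_p·cos α = 55.839000·cos 23.362° = 51.261197
roll angle φ = 28.975° = 0.50570915 rad
x = r_b·(cos φ + φ·sin φ) = 51.261197·(0.87483116 + 0.50570915·0.48442795) = 57.402843
y = r_b·(sin φ − φ·cos φ) = 51.261197·(0.48442795 − 0.50570915·0.87483116) = 2.153884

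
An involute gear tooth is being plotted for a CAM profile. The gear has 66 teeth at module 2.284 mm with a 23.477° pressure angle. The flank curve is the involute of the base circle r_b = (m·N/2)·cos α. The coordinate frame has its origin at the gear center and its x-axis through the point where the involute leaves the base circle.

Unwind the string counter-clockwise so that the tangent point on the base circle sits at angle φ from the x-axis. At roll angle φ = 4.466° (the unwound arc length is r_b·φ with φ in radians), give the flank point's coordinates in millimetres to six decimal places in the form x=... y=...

x=69.342405 y=0.010907

pitch radius r_p = m·N/2 = 2.284·66/2 = 75.372000
base radius r_b = r_p·cos α = 75.372000·cos 23.477° = 69.132711
roll angle φ = 4.466° = 0.07794640 rad
x = r_b·(cos φ + φ·sin φ) = 69.132711·(0.99696372 + 0.07794640·0.07786750) = 69.342405
y = r_b·(sin φ − φ·cos φ) = 69.132711·(0.07786750 − 0.07794640·0.99696372) = 0.010907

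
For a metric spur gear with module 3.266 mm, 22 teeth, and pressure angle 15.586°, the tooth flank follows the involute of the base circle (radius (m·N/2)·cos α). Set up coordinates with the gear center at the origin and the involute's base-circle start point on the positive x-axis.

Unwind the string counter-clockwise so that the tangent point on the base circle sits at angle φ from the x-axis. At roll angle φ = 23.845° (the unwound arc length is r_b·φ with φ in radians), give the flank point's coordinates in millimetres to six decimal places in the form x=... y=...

pitch radius r_p = m·N/2 = 3.266·22/2 = 35.926000
base radius r_b = r_p·cos α = 35.926000·cos 15.586° = 34.604938
roll angle φ = 23.845° = 0.41617376 rad
x = r_b·(cos φ + φ·sin φ) = 34.604938·(0.91464244 + 0.41617376·0.40426378) = 37.473217
y = r_b·(sin φ − φ·cos φ) = 34.604938·(0.40426378 − 0.41617376·0.91464244) = 0.817147

x=37.473217 y=0.817147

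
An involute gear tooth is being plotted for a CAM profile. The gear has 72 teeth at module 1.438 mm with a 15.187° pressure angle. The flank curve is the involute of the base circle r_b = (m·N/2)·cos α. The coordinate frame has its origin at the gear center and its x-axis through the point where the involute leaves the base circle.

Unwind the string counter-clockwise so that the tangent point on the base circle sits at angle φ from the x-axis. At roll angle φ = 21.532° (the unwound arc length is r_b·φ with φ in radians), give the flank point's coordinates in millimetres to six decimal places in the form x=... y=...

x=53.364367 y=0.871447

pitch radius r_p = m·N/2 = 1.438·72/2 = 51.768000
base radius r_b = r_p·cos α = 51.768000·cos 15.187° = 49.960052
roll angle φ = 21.532° = 0.37580429 rad
x = r_b·(cos φ + φ·sin φ) = 49.960052·(0.93021273 + 0.37580429·0.36702081) = 53.364367
y = r_b·(sin φ − φ·cos φ) = 49.960052·(0.36702081 − 0.37580429·0.93021273) = 0.871447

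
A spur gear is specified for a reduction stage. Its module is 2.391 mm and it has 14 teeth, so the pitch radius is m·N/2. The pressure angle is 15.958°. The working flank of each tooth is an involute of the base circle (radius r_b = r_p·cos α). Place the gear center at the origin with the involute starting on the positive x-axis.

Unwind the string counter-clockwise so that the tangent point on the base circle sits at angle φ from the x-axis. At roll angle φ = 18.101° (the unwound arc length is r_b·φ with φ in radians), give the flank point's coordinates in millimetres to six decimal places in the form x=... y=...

x=16.875134 y=0.167451

pitch radius r_p = m·N/2 = 2.391·14/2 = 16.737000
base radius r_b = r_p·cos α = 16.737000·cos 15.958° = 16.092014
roll angle φ = 18.101° = 0.31592205 rad
x = r_b·(cos φ + φ·sin φ) = 16.092014·(0.95051031 + 0.31592205·0.31069302) = 16.875134
y = r_b·(sin φ − φ·cos φ) = 16.092014·(0.31069302 − 0.31592205·0.95051031) = 0.167451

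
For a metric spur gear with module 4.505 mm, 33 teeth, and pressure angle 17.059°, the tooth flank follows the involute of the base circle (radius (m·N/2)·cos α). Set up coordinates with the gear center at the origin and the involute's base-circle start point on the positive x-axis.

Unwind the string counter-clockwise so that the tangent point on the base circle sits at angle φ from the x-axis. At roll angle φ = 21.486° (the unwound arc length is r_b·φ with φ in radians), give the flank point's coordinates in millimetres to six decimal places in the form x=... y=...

pitch radius r_p = m·N/2 = 4.505·33/2 = 74.332500
base radius r_b = r_p·cos α = 74.332500·cos 17.059° = 71.062106
roll angle φ = 21.486° = 0.37500144 rad
x = r_b·(cos φ + φ·sin φ) = 71.062106·(0.93050709 + 0.37500144·0.36627387) = 75.884404
y = r_b·(sin φ − φ·cos φ) = 71.062106·(0.36627387 − 0.37500144·0.93050709) = 1.231675

x=75.884404 y=1.231675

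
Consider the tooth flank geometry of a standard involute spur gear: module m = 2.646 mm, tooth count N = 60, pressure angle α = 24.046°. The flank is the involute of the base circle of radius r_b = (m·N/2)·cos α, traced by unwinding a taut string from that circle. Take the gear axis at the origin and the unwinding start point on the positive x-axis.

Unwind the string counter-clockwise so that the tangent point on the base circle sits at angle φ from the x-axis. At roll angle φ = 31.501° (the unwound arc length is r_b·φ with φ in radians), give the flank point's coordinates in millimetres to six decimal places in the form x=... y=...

x=82.633328 y=3.895694

pitch radius r_p = m·N/2 = 2.646·60/2 = 79.380000
base radius r_b = r_p·cos α = 79.380000·cos 24.046° = 72.491294
roll angle φ = 31.501° = 0.54979617 rad
x = r_b·(cos φ + φ·sin φ) = 72.491294·(0.85263104 + 0.54979617·0.52251345) = 82.633328
y = r_b·(sin φ − φ·cos φ) = 72.491294·(0.52251345 − 0.54979617·0.85263104) = 3.895694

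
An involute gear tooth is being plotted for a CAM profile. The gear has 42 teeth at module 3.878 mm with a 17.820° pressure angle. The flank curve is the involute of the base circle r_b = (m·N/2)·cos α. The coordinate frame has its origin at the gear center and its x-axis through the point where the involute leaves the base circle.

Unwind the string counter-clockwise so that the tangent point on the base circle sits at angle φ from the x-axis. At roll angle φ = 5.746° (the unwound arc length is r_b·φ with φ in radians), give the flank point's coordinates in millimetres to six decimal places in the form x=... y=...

pitch radius r_p = m·N/2 = 3.878·42/2 = 81.438000
base radius r_b = r_p·cos α = 81.438000·cos 17.820° = 77.530819
roll angle φ = 5.746° = 0.10028662 rad
x = r_b·(cos φ + φ·sin φ) = 77.530819·(0.99497551 + 0.10028662·0.10011860) = 77.919718
y = r_b·(sin φ − φ·cos φ) = 77.530819·(0.10011860 − 0.10028662·0.99497551) = 0.026040

x=77.919718 y=0.026040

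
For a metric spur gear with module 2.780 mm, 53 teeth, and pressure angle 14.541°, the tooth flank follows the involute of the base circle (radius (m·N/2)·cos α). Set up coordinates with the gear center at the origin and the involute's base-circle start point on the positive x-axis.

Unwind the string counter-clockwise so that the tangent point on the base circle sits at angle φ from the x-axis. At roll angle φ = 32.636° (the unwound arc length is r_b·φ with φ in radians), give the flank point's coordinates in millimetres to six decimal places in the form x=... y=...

x=81.956981 y=4.252034

pitch radius r_p = m·N/2 = 2.780·53/2 = 73.670000
base radius r_b = r_p·cos α = 73.670000·cos 14.541° = 71.310219
roll angle φ = 32.636° = 0.56960565 rad
x = r_b·(cos φ + φ·sin φ) = 71.310219·(0.84211371 + 0.56960565·0.53930001) = 81.956981
y = r_b·(sin φ − φ·cos φ) = 71.310219·(0.53930001 − 0.56960565·0.84211371) = 4.252034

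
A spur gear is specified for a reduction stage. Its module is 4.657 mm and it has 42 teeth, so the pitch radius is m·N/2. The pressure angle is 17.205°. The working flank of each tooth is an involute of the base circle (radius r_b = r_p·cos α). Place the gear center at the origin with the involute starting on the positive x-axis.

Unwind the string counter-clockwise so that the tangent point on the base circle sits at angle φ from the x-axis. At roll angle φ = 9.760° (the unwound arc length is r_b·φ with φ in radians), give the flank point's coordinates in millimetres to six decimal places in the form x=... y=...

pitch radius r_p = m·N/2 = 4.657·42/2 = 97.797000
base radius r_b = r_p·cos α = 97.797000·cos 17.205° = 93.420834
roll angle φ = 9.760° = 0.17034413 rad
x = r_b·(cos φ + φ·sin φ) = 93.420834·(0.98552649 + 0.17034413·0.16952151) = 94.766419
y = r_b·(sin φ − φ·cos φ) = 93.420834·(0.16952151 − 0.17034413·0.98552649) = 0.153477

x=94.766419 y=0.153477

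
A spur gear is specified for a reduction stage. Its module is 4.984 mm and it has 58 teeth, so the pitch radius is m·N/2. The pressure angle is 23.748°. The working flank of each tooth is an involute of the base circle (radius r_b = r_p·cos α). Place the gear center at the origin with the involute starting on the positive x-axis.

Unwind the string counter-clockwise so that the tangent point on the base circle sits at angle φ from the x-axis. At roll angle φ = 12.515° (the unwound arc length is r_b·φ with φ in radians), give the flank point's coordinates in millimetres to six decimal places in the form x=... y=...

x=135.415955 y=0.457385

pitch radius r_p = m·N/2 = 4.984·58/2 = 144.536000
base radius r_b = r_p·cos α = 144.536000·cos 23.748° = 132.297492
roll angle φ = 12.515° = 0.21842796 rad
x = r_b·(cos φ + φ·sin φ) = 132.297492·(0.97623931 + 0.21842796·0.21669520) = 135.415955
y = r_b·(sin φ − φ·cos φ) = 132.297492·(0.21669520 − 0.21842796·0.97623931) = 0.457385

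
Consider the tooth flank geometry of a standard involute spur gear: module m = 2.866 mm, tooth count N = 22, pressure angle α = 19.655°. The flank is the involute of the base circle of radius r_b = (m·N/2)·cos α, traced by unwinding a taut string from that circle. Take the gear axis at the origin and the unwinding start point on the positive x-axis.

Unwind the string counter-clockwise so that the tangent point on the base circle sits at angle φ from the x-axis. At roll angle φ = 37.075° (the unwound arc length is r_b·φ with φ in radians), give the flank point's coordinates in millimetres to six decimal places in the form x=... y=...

x=35.269097 y=2.570735

pitch radius r_p = m·N/2 = 2.866·22/2 = 31.526000
base radius r_b = r_p·cos α = 31.526000·cos 19.655° = 29.689138
roll angle φ = 37.075° = 0.64708082 rad
x = r_b·(cos φ + φ·sin φ) = 29.689138·(0.79784705 + 0.64708082·0.60285992) = 35.269097
y = r_b·(sin φ − φ·cos φ) = 29.689138·(0.60285992 − 0.64708082·0.79784705) = 2.570735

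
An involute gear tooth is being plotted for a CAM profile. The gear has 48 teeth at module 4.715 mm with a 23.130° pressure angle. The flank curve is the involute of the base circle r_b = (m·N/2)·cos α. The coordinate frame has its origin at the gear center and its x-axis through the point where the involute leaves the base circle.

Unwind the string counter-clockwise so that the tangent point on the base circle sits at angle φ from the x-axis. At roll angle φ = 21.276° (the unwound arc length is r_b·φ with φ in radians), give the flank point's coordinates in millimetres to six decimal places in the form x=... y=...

x=110.993004 y=1.751781

pitch radius r_p = m·N/2 = 4.715·48/2 = 113.160000
base radius r_b = r_p·cos α = 113.160000·cos 23.130° = 104.063740
roll angle φ = 21.276° = 0.37133625 rad
x = r_b·(cos φ + φ·sin φ) = 104.063740·(0.93184330 + 0.37133625·0.36286093) = 110.993004
y = r_b·(sin φ − φ·cos φ) = 104.063740·(0.36286093 − 0.37133625·0.93184330) = 1.751781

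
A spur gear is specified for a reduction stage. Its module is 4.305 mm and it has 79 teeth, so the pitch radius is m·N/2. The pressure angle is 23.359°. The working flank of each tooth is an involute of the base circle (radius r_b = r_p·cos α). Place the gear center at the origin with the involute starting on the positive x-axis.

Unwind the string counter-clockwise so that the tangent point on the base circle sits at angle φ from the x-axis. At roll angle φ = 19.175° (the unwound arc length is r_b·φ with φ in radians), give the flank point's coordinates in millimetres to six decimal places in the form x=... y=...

pitch radius r_p = m·N/2 = 4.305·79/2 = 170.047500
base radius r_b = r_p·cos α = 170.047500·cos 23.359° = 156.110166
roll angle φ = 19.175° = 0.33466688 rad
x = r_b·(cos φ + φ·sin φ) = 156.110166·(0.94451978 + 0.33466688·0.32845455) = 164.609215
y = r_b·(sin φ − φ·cos φ) = 156.110166·(0.32845455 − 0.33466688·0.94451978) = 1.928751

x=164.609215 y=1.928751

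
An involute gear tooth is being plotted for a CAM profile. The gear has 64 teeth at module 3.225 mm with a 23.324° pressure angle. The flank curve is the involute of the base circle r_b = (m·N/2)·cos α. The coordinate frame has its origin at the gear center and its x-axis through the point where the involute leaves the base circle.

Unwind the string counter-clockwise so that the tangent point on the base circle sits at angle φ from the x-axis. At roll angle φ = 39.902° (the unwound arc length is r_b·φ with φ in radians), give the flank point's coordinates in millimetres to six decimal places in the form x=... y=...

pitch radius r_p = m·N/2 = 3.225·64/2 = 103.200000
base radius r_b = r_p·cos α = 103.200000·cos 23.324° = 94.766559
roll angle φ = 39.902° = 0.69642128 rad
x = r_b·(cos φ + φ·sin φ) = 94.766559·(0.76714276 + 0.69642128·0.64147641) = 115.035286
y = r_b·(sin φ − φ·cos φ) = 94.766559·(0.64147641 − 0.69642128·0.76714276) = 10.161048

x=115.035286 y=10.161048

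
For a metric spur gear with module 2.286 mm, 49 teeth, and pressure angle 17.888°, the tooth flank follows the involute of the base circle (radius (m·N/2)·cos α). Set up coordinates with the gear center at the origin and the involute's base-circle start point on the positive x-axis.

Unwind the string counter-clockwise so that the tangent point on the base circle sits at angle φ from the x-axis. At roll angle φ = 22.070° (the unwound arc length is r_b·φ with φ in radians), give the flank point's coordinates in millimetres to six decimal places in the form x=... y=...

x=57.108231 y=1.000423

pitch radius r_p = m·N/2 = 2.286·49/2 = 56.007000
base radius r_b = r_p·cos α = 56.007000·cos 17.888° = 53.299552
roll angle φ = 22.070° = 0.38519417 rad
x = r_b·(cos φ + φ·sin φ) = 53.299552·(0.92672549 + 0.38519417·0.37573908) = 57.108231
y = r_b·(sin φ − φ·cos φ) = 53.299552·(0.37573908 − 0.38519417·0.92672549) = 1.000423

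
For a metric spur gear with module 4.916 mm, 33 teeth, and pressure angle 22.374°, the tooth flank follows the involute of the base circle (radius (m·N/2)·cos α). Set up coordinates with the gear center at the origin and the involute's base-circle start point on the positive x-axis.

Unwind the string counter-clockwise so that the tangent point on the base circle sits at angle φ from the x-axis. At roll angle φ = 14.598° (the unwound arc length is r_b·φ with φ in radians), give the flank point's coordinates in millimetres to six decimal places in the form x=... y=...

pitch radius r_p = m·N/2 = 4.916·33/2 = 81.114000
base radius r_b = r_p·cos α = 81.114000·cos 22.374° = 75.007646
roll angle φ = 14.598° = 0.25478316 rad
x = r_b·(cos φ + φ·sin φ) = 75.007646·(0.96771797 + 0.25478316·0.25203558) = 77.402819
y = r_b·(sin φ − φ·cos φ) = 75.007646·(0.25203558 − 0.25478316·0.96771797) = 0.410842

x=77.402819 y=0.410842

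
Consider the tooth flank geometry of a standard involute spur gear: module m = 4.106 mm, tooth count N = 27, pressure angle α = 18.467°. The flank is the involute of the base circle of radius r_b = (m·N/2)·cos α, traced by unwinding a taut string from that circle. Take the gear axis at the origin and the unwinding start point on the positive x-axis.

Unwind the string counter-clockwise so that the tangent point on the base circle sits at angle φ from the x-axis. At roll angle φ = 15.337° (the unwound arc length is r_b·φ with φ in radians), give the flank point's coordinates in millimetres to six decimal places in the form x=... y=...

x=54.426684 y=0.333741

pitch radius r_p = m·N/2 = 4.106·27/2 = 55.431000
base radius r_b = r_p·cos α = 55.431000·cos 18.467° = 52.576650
roll angle φ = 15.337° = 0.26768115 rad
x = r_b·(cos φ + φ·sin φ) = 52.576650·(0.96438682 + 0.26768115·0.26449588) = 54.426684
y = r_b·(sin φ − φ·cos φ) = 52.576650·(0.26449588 − 0.26768115·0.96438682) = 0.333741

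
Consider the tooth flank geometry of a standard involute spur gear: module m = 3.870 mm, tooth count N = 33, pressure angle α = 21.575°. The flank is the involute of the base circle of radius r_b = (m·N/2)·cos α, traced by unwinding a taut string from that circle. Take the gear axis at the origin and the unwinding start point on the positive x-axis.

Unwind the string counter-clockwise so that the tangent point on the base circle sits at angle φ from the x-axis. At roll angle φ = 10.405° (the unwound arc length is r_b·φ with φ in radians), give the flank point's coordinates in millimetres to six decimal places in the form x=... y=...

pitch radius r_p = m·N/2 = 3.870·33/2 = 63.855000
base radius r_b = r_p·cos α = 63.855000·cos 21.575° = 59.381129
roll angle φ = 10.405° = 0.18160151 rad
x = r_b·(cos φ + φ·sin φ) = 59.381129·(0.98355571 + 0.18160151·0.18060498) = 60.352239
y = r_b·(sin φ − φ·cos φ) = 59.381129·(0.18060498 − 0.18160151·0.98355571) = 0.118155

x=60.352239 y=0.118155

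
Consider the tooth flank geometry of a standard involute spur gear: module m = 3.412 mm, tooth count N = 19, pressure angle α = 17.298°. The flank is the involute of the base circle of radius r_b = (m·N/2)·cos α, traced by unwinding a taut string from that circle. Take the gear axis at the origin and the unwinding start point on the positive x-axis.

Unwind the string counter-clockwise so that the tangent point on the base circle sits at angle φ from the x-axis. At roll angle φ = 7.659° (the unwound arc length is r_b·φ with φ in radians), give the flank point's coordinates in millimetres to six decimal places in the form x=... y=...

x=31.223223 y=0.024597

pitch radius r_p = m·N/2 = 3.412·19/2 = 32.414000
base radius r_b = r_p·cos α = 32.414000·cos 17.298° = 30.947953
roll angle φ = 7.659° = 0.13367477 rad
x = r_b·(cos φ + φ·sin φ) = 30.947953·(0.99107882 + 0.13367477·0.13327702) = 31.223223
y = r_b·(sin φ − φ·cos φ) = 30.947953·(0.13327702 − 0.13367477·0.99107882) = 0.024597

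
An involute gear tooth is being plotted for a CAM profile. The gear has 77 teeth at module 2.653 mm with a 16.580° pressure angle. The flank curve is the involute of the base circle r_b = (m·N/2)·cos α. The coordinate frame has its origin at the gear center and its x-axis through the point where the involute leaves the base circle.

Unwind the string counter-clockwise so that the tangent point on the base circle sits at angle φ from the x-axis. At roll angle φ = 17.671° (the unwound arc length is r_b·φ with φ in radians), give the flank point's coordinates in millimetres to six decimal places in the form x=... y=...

x=102.439473 y=0.948227

pitch radius r_p = m·N/2 = 2.653·77/2 = 102.140500
base radius r_b = r_p·cos α = 102.140500·cos 16.580° = 97.893727
roll angle φ = 17.671° = 0.30841713 rad
x = r_b·(cos φ + φ·sin φ) = 97.893727·(0.95281524 + 0.30841713·0.30355084) = 102.439473
y = r_b·(sin φ − φ·cos φ) = 97.893727·(0.30355084 − 0.30841713·0.95281524) = 0.948227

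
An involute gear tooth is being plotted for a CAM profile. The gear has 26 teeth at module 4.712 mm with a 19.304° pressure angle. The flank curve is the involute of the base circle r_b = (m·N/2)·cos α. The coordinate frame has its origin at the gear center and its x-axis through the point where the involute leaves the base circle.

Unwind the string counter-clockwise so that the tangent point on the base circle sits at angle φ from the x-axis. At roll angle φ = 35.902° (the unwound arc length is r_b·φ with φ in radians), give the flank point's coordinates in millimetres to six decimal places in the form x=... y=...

pitch radius r_p = m·N/2 = 4.712·26/2 = 61.256000
base radius r_b = r_p·cos α = 61.256000·cos 19.304° = 57.812058
roll angle φ = 35.902° = 0.62660811 rad
x = r_b·(cos φ + φ·sin φ) = 57.812058·(0.81002117 + 0.62660811·0.58640063) = 68.071649
y = r_b·(sin φ − φ·cos φ) = 57.812058·(0.58640063 − 0.62660811·0.81002117) = 4.557602

x=68.071649 y=4.557602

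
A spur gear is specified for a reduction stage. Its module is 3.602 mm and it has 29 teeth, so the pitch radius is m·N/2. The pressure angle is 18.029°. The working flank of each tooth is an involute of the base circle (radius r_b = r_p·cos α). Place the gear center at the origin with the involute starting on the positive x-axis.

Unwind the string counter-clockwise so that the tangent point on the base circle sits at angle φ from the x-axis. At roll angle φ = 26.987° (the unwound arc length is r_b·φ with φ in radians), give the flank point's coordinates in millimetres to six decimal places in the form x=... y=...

x=54.871847 y=1.691825

pitch radius r_p = m·N/2 = 3.602·29/2 = 52.229000
base radius r_b = r_p·cos α = 52.229000·cos 18.029° = 49.664555
roll angle φ = 26.987° = 0.47101201 rad
x = r_b·(cos φ + φ·sin φ) = 49.664555·(0.89110951 + 0.47101201·0.45378833) = 54.871847
y = r_b·(sin φ − φ·cos φ) = 49.664555·(0.45378833 − 0.47101201·0.89110951) = 1.691825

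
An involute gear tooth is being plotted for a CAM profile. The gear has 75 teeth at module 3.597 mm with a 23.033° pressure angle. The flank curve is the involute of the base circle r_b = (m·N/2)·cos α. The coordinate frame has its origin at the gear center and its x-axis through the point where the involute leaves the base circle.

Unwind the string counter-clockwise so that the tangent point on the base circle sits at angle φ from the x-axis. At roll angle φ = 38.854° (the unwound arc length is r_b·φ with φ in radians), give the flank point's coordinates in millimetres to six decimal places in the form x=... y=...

x=149.477955 y=12.319840

pitch radius r_p = m·N/2 = 3.597·75/2 = 134.887500
base radius r_b = r_p·cos α = 134.887500·cos 23.033° = 124.134222
roll angle φ = 38.854° = 0.67813023 rad
x = r_b·(cos φ + φ·sin φ) = 124.134222·(0.77874706 + 0.67813023·0.62733804) = 149.477955
y = r_b·(sin φ − φ·cos φ) = 124.134222·(0.62733804 − 0.67813023·0.77874706) = 12.319840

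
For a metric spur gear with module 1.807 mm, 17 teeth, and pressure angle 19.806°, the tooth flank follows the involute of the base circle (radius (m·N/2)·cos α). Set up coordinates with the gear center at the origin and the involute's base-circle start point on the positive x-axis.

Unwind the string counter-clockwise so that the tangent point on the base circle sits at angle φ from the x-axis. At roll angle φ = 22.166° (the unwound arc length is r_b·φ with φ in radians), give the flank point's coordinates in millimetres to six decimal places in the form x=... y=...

x=15.492206 y=0.274760

pitch radius r_p = m·N/2 = 1.807·17/2 = 15.359500
base radius r_b = r_p·cos α = 15.359500·cos 19.806° = 14.450913
roll angle φ = 22.166° = 0.38686968 rad
x = r_b·(cos φ + φ·sin φ) = 14.450913·(0.92609464 + 0.38686968·0.37729130) = 15.492206
y = r_b·(sin φ − φ·cos φ) = 14.450913·(0.37729130 − 0.38686968·0.92609464) = 0.274760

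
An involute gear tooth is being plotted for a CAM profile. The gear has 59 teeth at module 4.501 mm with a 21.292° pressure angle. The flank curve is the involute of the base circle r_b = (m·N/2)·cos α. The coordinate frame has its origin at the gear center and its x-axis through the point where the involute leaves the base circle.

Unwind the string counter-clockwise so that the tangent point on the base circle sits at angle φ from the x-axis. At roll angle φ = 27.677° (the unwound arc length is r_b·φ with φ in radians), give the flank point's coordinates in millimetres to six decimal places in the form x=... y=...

pitch radius r_p = m·N/2 = 4.501·59/2 = 132.779500
base radius r_b = r_p·cos α = 132.779500·cos 21.292° = 123.716229
roll angle φ = 27.677° = 0.48305478 rad
x = r_b·(cos φ + φ·sin φ) = 123.716229·(0.88558015 + 0.48305478·0.46448659) = 137.319152
y = r_b·(sin φ − φ·cos φ) = 123.716229·(0.46448659 − 0.48305478·0.88558015) = 4.540740

x=137.319152 y=4.540740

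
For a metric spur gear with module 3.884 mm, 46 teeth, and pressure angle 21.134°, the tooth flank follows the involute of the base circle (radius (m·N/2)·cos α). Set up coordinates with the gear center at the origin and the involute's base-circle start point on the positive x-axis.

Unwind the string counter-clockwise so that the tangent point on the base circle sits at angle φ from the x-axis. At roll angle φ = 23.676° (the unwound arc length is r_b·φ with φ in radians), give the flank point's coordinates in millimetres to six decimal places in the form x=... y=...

x=90.136612 y=1.926502

pitch radius r_p = m·N/2 = 3.884·46/2 = 89.332000
base radius r_b = r_p·cos α = 89.332000·cos 21.134° = 83.323507
roll angle φ = 23.676° = 0.41322415 rad
x = r_b·(cos φ + φ·sin φ) = 83.323507·(0.91583088 + 0.41322415·0.40156419) = 90.136612
y = r_b·(sin φ − φ·cos φ) = 83.323507·(0.40156419 − 0.41322415·0.91583088) = 1.926502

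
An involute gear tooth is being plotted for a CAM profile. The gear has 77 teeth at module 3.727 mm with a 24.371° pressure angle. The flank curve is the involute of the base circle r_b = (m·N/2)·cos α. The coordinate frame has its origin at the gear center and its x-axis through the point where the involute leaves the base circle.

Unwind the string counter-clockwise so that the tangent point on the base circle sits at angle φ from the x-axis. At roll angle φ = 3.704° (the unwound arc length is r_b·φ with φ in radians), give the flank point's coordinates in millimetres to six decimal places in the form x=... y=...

x=130.976364 y=0.011766

pitch radius r_p = m·N/2 = 3.727·77/2 = 143.489500
base radius r_b = r_p·cos α = 143.489500·cos 24.371° = 130.703529
roll angle φ = 3.704° = 0.06464700 rad
x = r_b·(cos φ + φ·sin φ) = 130.703529·(0.99791111 + 0.06464700·0.06460198) = 130.976364
y = r_b·(sin φ − φ·cos φ) = 130.703529·(0.06460198 − 0.06464700·0.99791111) = 0.011766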